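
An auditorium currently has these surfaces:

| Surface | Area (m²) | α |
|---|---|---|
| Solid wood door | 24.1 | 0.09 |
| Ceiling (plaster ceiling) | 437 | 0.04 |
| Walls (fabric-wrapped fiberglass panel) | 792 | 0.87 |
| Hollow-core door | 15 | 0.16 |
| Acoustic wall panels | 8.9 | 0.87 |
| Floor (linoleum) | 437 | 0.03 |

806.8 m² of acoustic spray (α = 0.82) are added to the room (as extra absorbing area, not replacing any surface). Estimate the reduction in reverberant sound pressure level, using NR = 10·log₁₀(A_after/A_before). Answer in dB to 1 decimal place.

2.8 dB

Total absorption A_before = 24.1·0.09 + 437·0.04 + 792·0.87 + 15·0.16 + 8.9·0.87 + 437·0.03
  = 2.169 + 17.480 + 689.040 + 2.400 + 7.743 + 13.110 = 731.942 m² sabins.
Treatment contributes 806.8·0.82 = 661.576 sabins.
New total A_after = 1393.518 sabins.
NR = 10·log₁₀(1393.518/731.942) = 2.8 dB.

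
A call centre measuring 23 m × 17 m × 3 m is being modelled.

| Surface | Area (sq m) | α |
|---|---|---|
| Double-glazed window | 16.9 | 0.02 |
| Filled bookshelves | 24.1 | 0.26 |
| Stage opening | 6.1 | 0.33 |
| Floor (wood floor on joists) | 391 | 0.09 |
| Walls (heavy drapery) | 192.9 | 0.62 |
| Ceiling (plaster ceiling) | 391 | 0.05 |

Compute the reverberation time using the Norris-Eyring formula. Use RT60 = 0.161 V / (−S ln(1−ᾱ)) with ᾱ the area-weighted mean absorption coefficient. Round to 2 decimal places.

Total surface area S = 16.9 + 24.1 + 6.1 + 391 + 192.9 + 391 = 1022.0 sq m.
Σ(Sᵢαᵢ) = 16.9·0.02 + 24.1·0.26 + 6.1·0.33 + 391·0.09 + 192.9·0.62 + 391·0.05 = 182.955.
ᾱ = 182.955 / 1022.0 = 0.1790.
Eyring denominator: −S ln(1−ᾱ) = 201.571.
V = 23 × 17 × 3 = 1173 m³.
RT60 = 0.161 × 1173 / 201.571 = 0.94 s.

0.94 sec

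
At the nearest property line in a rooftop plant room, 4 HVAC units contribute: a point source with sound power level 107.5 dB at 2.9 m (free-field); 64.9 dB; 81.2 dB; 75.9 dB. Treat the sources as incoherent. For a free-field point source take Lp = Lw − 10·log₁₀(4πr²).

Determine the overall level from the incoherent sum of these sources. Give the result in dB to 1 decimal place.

Source at 2.9 m: Lp = 107.5 − 10·log₁₀(4π·2.9²) = 107.5 − 10·log₁₀(105.683) = 87.3 dB.
Converting to relative power and adding: 10^(87.3/10) + 10^(64.9/10) + 10^(81.2/10) + 10^(75.9/10) = 7.109e+08.
Combined level = 10 log₁₀(7.109e+08) = 88.5 dB.

88.5 dB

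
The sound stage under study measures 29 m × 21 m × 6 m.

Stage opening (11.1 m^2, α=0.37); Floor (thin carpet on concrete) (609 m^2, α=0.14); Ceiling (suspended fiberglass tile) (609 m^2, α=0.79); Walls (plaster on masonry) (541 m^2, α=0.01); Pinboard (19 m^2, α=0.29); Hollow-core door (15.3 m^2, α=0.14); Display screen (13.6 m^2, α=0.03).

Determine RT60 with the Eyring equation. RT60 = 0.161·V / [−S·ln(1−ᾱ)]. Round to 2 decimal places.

0.84 s

S = Σ Sᵢ = 1818.0 m^2.
Σ(Sᵢαᵢ) = 11.1×0.37 + 609×0.14 + 609×0.79 + 541×0.01 + 19×0.29 + 15.3×0.14 + 13.6×0.03 = 583.947.
Mean coefficient ᾱ = A/S = 0.3212.
−S·ln(1−ᾱ) = −1818.0 × ln(1 − 0.3212) = 704.345.
V = 29 × 21 × 6 = 3654 m³.
RT60 = 0.161 × 3654 / 704.345 = 0.84 s.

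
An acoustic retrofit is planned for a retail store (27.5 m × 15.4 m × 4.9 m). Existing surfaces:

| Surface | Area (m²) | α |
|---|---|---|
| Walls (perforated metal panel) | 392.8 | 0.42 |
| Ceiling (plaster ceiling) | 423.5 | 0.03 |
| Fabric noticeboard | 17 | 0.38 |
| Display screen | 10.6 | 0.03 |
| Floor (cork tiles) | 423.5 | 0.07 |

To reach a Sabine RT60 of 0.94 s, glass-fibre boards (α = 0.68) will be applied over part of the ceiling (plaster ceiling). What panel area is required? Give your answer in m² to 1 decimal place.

217.4

Summing Sᵢαᵢ: 164.976 + 12.705 + 6.460 + 0.318 + 29.645 → A₁ = 214.104 sabins.
V = 2075.15 m³. Target absorption A₂ = 0.161 × 2075.15 / 0.94 = 355.425 sabins.
Absorption to add: 355.425 − 214.104 = 141.321 sabins.
Each m² of panel replacing the ceiling (plaster ceiling) adds (0.68 − 0.03) = 0.65 sabins.
Panel area = 141.321 / 0.65 = 217.4 m².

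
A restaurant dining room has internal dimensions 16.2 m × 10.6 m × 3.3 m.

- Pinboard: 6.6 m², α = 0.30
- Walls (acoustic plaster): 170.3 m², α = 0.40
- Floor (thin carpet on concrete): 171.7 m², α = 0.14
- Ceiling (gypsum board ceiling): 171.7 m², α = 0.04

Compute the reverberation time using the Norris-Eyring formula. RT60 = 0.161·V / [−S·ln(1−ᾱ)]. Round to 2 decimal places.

S = Σ Sᵢ = 520.3 m².
Absorption A = 6.6·0.30 + 170.3·0.40 + 171.7·0.14 + 171.7·0.04 = 101.006 sabins.
ᾱ = 101.006 / 520.3 = 0.1941.
−S·ln(1−ᾱ) = −520.3 × ln(1 − 0.1941) = 112.278.
V = 16.2 × 10.6 × 3.3 = 566.676 m³.
T = 0.161·V/[−S·ln(1−ᾱ)] = 0.161·566.676/112.278 = 0.81 s.

0.81 sec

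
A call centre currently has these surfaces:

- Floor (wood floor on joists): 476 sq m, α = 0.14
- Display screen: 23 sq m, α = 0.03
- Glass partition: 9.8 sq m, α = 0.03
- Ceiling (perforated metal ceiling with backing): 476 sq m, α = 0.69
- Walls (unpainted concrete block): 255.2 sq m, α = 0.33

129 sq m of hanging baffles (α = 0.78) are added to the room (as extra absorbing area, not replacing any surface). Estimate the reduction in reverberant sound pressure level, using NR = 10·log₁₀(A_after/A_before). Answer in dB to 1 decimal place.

A_before = Σ Sᵢαᵢ = 476*0.14 + 23*0.03 + 9.8*0.03 + 476*0.69 + 255.2*0.33 = 480.280 sabins.
Treatment contributes 129·0.78 = 100.620 sabins.
A_after = 480.280 + 100.620 = 580.900 sabins.
Reduction = 10 log₁₀(A_after/A_before) = 10 log₁₀(1.2095) = 0.8 dB.

0.8 dB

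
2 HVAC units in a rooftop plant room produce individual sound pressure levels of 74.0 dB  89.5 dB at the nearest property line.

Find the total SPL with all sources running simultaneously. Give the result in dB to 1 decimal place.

Σ 10^(Lᵢ/10) = 9.164e+08.
L_total = 10·log₁₀(9.164e+08) = 89.6 dB.

89.6 dB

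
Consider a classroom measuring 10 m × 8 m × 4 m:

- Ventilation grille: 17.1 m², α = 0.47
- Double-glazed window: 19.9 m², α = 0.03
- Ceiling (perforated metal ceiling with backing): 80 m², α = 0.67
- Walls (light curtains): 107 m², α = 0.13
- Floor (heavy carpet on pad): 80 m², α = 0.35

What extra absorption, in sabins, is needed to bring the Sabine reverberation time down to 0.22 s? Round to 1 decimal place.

A₁ = Σ Sᵢαᵢ = 17.1×0.47 + 19.9×0.03 + 80×0.67 + 107×0.13 + 80×0.35 = 104.144 sabins.
Target A₂ = 0.161·320/0.22 = 234.182 sabins (V = 320 m³).
Additional absorption ΔA = 234.182 − 104.144 = 130.0 sabins.

130.0 sabins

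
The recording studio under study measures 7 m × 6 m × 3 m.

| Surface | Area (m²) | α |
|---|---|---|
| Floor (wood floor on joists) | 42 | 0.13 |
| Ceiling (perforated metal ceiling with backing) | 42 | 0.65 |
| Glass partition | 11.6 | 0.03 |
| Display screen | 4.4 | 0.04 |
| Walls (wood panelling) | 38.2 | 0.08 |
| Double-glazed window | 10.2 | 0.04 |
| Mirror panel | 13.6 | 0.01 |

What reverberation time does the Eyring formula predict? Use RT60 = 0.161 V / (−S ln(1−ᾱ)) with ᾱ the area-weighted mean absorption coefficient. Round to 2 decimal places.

0.48 seconds

Total surface area S = 42 + 42 + 11.6 + 4.4 + 38.2 + 10.2 + 13.6 = 162.0 m².
Σ(Sᵢαᵢ) = 42·0.13 + 42·0.65 + 11.6·0.03 + 4.4·0.04 + 38.2·0.08 + 10.2·0.04 + 13.6·0.01 = 36.884.
Mean coefficient ᾱ = A/S = 0.2277.
−S·ln(1−ᾱ) = −162.0 × ln(1 − 0.2277) = 41.858.
V = 7 × 6 × 3 = 126 m³.
RT60 = 0.161 × 126 / 41.858 = 0.48 s.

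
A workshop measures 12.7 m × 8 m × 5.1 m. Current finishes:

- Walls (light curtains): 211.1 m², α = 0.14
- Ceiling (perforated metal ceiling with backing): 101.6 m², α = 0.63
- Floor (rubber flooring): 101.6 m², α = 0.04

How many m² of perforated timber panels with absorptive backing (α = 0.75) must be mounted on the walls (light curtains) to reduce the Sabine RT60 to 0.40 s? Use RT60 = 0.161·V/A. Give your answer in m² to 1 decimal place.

181.9

Total absorption A₁ = 211.1*0.14 + 101.6*0.63 + 101.6*0.04
  = 29.554 + 64.008 + 4.064 = 97.626 m² sabins.
V = 518.16 m³. Target absorption A₂ = 0.161 × 518.16 / 0.40 = 208.559 sabins.
ΔA needed = 208.559 − 97.626 = 110.933 sabins.
Net gain per m²: Δα = 0.75 − 0.14 = 0.61.
Area = ΔA/Δα = 110.933/0.61 = 181.9 m².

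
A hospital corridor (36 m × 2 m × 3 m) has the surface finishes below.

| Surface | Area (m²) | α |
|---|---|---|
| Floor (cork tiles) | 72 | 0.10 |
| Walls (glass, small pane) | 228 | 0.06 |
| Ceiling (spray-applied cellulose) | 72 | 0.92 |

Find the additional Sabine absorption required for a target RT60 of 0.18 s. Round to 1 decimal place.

A₁ = Σ Sᵢαᵢ = 72×0.10 + 228×0.06 + 72×0.92 = 87.120 sabins.
Target A₂ = 0.161·216/0.18 = 193.200 sabins (V = 216 m³).
Additional absorption ΔA = 193.200 − 87.120 = 106.1 sabins.

106.1 sabins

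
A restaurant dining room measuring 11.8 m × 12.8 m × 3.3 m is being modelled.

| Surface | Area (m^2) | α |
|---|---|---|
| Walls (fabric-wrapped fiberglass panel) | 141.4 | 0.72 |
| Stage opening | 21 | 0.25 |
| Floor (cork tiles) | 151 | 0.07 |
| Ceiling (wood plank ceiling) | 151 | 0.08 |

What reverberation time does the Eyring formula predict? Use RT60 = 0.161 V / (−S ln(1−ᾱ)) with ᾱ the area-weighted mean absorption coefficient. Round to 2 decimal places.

0.53 s

S = Σ Sᵢ = 464.4 m^2.
Absorption A = 141.4·0.72 + 21·0.25 + 151·0.07 + 151·0.08 = 129.708 sabins.
ᾱ = 129.708 / 464.4 = 0.2793.
Eyring denominator: −S ln(1−ᾱ) = 152.106.
V = 11.8 × 12.8 × 3.3 = 498.432 m³.
T = 0.161·V/[−S·ln(1−ᾱ)] = 0.161·498.432/152.106 = 0.53 s.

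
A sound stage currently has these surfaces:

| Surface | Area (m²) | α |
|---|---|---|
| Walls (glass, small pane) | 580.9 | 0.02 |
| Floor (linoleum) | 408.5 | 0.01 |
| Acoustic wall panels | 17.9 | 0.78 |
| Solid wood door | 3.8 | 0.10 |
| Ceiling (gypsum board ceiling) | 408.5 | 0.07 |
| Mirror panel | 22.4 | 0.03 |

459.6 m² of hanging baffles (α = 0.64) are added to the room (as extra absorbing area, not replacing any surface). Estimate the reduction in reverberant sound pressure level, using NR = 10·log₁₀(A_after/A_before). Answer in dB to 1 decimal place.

Summing Sᵢαᵢ: 11.618 + 4.085 + 13.962 + 0.380 + 28.595 + 0.672 → A_before = 59.312 sabins.
Treatment contributes 459.6·0.64 = 294.144 sabins.
A_after = 59.312 + 294.144 = 353.456 sabins.
Reduction = 10 log₁₀(A_after/A_before) = 10 log₁₀(5.9593) = 7.8 dB.

7.8 dB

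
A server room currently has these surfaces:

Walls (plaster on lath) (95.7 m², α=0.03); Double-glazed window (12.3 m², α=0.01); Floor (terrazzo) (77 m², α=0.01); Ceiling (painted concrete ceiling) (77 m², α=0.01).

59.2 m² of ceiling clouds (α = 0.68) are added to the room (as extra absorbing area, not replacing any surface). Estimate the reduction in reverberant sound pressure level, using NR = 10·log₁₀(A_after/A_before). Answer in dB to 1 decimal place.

Summing Sᵢαᵢ: 2.871 + 0.123 + 0.770 + 0.770 → A_before = 4.534 sabins.
Added absorption = 59.2 × 0.68 = 40.256 sabins.
New total A_after = 44.790 sabins.
Reduction = 10 log₁₀(A_after/A_before) = 10 log₁₀(9.8787) = 9.9 dB.

9.9 dB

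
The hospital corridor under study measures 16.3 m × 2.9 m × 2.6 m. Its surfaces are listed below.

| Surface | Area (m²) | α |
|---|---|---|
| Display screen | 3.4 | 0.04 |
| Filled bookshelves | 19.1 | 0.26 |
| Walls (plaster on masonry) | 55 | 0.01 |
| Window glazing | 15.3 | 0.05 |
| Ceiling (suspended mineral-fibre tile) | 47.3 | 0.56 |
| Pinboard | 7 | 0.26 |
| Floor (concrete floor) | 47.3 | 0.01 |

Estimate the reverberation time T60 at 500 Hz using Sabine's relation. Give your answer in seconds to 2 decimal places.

0.56 s

Equivalent absorption area: A = 3.4·0.04 + 19.1·0.26 + 55·0.01 + 15.3·0.05 + 47.3·0.56 + 7·0.26 + 47.3·0.01 = 35.198 m².
V = 16.3·2.9·2.6 = 122.902 m³.
T = 0.161 V/A = 0.161·122.902/35.198 = 0.56 s.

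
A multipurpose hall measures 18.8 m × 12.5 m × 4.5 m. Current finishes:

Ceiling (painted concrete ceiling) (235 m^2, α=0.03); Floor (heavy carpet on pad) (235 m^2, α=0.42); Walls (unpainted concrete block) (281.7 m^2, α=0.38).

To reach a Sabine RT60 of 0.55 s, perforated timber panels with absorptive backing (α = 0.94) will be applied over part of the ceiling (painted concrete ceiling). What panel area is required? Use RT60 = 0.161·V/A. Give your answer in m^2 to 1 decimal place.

A₁ = Σ Sᵢαᵢ = 235·0.03 + 235·0.42 + 281.7·0.38 = 212.796 sabins.
Required A₂ = 0.161·1057.5/0.55 = 309.559 sabins.
ΔA needed = 309.559 − 212.796 = 96.763 sabins.
Each m^2 of panel replacing the ceiling (painted concrete ceiling) adds (0.94 − 0.03) = 0.91 sabins.
Area = ΔA/Δα = 96.763/0.91 = 106.3 m^2.

106.3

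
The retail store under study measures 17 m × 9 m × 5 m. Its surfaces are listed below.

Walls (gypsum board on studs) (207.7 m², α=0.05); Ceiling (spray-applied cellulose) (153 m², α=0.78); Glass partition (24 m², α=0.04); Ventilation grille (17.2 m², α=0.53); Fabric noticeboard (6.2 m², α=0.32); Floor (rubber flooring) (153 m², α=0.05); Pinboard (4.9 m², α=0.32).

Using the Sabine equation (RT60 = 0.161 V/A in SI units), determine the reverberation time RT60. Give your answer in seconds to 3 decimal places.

0.816 sec

A = Σ Sᵢαᵢ = 207.7·0.05 + 153·0.78 + 24·0.04 + 17.2·0.53 + 6.2·0.32 + 153·0.05 + 4.9·0.32 = 151.003 sabins.
V = 17·9·5 = 765 m³.
RT60 = 0.161 · V / A = 0.161 × 765 / 151.003 = 0.816 s.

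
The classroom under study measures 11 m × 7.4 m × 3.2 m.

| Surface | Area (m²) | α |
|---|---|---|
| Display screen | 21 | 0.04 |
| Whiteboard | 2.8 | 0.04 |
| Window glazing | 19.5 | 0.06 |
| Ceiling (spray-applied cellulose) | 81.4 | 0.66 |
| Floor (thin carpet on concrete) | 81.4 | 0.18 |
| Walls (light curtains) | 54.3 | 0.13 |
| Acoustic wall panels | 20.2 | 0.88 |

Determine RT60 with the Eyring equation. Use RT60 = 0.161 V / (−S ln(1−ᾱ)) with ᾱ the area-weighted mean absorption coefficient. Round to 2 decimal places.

S = Σ Sᵢ = 280.6 m².
Σ(Sᵢαᵢ) = 21·0.04 + 2.8·0.04 + 19.5·0.06 + 81.4·0.66 + 81.4·0.18 + 54.3·0.13 + 20.2·0.88 = 95.333.
ᾱ = 95.333 / 280.6 = 0.3397.
Eyring denominator: −S ln(1−ᾱ) = 116.466.
V = 11 × 7.4 × 3.2 = 260.48 m³.
RT60 = 0.161 × 260.48 / 116.466 = 0.36 s.

0.36 s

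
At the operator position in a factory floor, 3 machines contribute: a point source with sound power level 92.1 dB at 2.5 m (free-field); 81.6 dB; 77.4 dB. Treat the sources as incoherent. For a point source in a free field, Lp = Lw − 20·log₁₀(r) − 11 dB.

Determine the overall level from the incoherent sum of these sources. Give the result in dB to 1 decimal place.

Source at 2.5 m: Lp = 92.1 − 20·log₁₀(2.5) − 11 = 73.1 dB.
Converting to relative power and adding: 10^(73.1/10) + 10^(81.6/10) + 10^(77.4/10) = 2.199e+08.
Combined level = 10 log₁₀(2.199e+08) = 83.4 dB.

83.4 dB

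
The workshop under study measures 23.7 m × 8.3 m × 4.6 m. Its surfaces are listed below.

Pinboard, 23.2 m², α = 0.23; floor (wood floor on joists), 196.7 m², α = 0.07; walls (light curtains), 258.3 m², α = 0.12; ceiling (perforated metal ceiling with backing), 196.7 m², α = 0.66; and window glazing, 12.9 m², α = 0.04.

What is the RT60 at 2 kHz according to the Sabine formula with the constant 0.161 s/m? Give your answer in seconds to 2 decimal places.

0.81 s

Equivalent absorption area: A = 23.2·0.23 + 196.7·0.07 + 258.3·0.12 + 196.7·0.66 + 12.9·0.04 = 180.439 m².
V = 23.7·8.3·4.6 = 904.866 m³.
Sabine: RT60 = 0.161 × 904.866 / 180.439 = 0.81 s.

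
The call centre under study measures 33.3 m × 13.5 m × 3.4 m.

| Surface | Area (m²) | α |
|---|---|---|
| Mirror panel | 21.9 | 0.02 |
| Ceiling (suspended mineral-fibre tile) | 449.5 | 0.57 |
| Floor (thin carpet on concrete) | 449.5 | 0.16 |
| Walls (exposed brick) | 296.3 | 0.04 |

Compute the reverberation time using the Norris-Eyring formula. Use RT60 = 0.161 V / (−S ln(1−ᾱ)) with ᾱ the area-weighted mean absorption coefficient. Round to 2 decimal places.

0.62 seconds

S = Σ Sᵢ = 1217.2 m².
Σ(Sᵢαᵢ) = 21.9·0.02 + 449.5·0.57 + 449.5·0.16 + 296.3·0.04 = 340.425.
ᾱ = 340.425 / 1217.2 = 0.2797.
−S·ln(1−ᾱ) = −1217.2 × ln(1 − 0.2797) = 399.348.
V = 33.3 × 13.5 × 3.4 = 1528.47 m³.
T = 0.161·V/[−S·ln(1−ᾱ)] = 0.161·1528.47/399.348 = 0.62 s.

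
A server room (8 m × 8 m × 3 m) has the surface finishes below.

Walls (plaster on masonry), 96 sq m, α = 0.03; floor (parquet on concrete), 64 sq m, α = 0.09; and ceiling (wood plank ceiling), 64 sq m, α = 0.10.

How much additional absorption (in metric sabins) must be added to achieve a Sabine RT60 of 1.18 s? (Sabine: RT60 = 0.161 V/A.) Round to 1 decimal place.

A₁ = Σ Sᵢαᵢ = 96*0.03 + 64*0.09 + 64*0.10 = 15.040 sabins.
V = 192 m³. Required absorption A₂ = 0.161 × 192 / 1.18 = 26.197 sabins.
Shortfall: 26.197 − 15.040 = 11.2 sabins.

11.2 sabins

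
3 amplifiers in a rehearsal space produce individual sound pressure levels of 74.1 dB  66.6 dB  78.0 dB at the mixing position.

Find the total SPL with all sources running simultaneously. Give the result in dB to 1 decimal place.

Sum in the linear (power) domain: Σ 10^(Lᵢ/10) = 10^(74.1/10) + 10^(66.6/10) + 10^(78.0/10) = 9.337e+07.
Combined level = 10 log₁₀(9.337e+07) = 79.7 dB.

79.7 dB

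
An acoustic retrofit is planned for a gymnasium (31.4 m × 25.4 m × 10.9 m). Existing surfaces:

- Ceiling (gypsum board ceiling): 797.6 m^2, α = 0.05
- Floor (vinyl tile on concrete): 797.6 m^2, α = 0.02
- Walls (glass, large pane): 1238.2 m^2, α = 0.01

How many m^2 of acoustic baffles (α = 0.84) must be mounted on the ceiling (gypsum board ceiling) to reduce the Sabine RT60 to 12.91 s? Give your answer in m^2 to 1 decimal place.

50.9

A₁ = Σ Sᵢαᵢ = 797.6*0.05 + 797.6*0.02 + 1238.2*0.01 = 68.214 sabins.
V = 8693.404 m³. Target absorption A₂ = 0.161 × 8693.404 / 12.91 = 108.415 sabins.
Absorption to add: 108.415 − 68.214 = 40.201 sabins.
Each m^2 of panel replacing the ceiling (gypsum board ceiling) adds (0.84 − 0.05) = 0.79 sabins.
Area = ΔA/Δα = 40.201/0.79 = 50.9 m^2.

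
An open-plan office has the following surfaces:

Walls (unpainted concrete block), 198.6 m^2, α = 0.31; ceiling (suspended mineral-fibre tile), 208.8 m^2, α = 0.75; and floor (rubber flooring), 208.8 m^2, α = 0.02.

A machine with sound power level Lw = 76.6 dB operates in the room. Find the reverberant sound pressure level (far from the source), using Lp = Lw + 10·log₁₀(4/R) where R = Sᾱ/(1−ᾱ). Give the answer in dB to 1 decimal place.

57.2 dB

A = 222.342 sabins; S = 616.2 m^2.
ᾱ = 0.3608, so room constant R = A/(1−ᾱ) = 347.844 m^2.
Lp = Lw + 10 log₁₀(4/R) = 76.6 -19.39 = 57.2 dB.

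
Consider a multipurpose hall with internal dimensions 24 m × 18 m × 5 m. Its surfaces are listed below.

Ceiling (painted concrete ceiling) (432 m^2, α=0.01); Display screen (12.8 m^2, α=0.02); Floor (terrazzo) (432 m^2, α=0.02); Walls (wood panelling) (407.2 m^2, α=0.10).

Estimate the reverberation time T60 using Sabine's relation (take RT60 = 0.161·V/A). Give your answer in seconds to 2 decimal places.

Total absorption A = 432*0.01 + 12.8*0.02 + 432*0.02 + 407.2*0.10
  = 4.320 + 0.256 + 8.640 + 40.720 = 53.936 m^2 sabins.
Volume V = 24 × 18 × 5 = 2160 m³.
RT60 = 0.161 · V / A = 0.161 × 2160 / 53.936 = 6.45 s.

6.45 s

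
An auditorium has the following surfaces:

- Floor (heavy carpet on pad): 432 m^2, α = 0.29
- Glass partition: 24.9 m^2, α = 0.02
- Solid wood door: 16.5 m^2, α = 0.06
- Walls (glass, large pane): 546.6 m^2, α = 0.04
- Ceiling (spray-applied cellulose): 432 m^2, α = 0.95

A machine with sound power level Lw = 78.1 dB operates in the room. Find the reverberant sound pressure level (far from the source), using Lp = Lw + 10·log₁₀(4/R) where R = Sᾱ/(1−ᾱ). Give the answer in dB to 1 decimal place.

A = 559.032 sabins; S = 1452.0 m^2.
ᾱ = 0.3850, so room constant R = A/(1−ᾱ) = 908.995 m^2.
Lp = 78.1 + 10·log₁₀(4/908.995) = 78.1 + (-23.57) = 54.5 dB.

54.5 dB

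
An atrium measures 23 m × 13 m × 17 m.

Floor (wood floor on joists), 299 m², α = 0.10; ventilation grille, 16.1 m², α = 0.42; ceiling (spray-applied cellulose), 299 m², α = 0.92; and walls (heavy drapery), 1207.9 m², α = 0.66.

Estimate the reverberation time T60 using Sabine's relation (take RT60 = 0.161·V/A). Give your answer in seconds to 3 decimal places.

0.738 s

Summing Sᵢαᵢ: 29.900 + 6.762 + 275.080 + 797.214 → A = 1108.956 sabins.
Volume V = 23 × 13 × 17 = 5083 m³.
Sabine: RT60 = 0.161 × 5083 / 1108.956 = 0.738 s.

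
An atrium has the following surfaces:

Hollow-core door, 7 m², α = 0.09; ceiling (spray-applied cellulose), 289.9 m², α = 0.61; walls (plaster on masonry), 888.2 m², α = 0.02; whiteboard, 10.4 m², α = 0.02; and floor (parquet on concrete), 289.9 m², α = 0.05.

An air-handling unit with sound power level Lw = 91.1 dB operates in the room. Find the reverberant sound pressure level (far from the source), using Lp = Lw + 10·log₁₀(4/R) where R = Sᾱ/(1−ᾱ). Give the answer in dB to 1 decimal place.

73.2 dB

A = 209.936 sabins; S = 1485.4 m².
ᾱ = 209.936/1485.4 = 0.1413; R = Sᾱ/(1−ᾱ) = 209.936/(1−0.1413) = 244.481 m².
Lp = Lw + 10 log₁₀(4/R) = 91.1 -17.86 = 73.2 dB.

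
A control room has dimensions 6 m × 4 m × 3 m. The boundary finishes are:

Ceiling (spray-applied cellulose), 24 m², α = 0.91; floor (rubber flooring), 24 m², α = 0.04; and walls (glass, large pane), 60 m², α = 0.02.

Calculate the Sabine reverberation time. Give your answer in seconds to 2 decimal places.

0.48 seconds

Summing Sᵢαᵢ: 21.840 + 0.960 + 1.200 → A = 24.000 sabins.
Room volume: 72 m³.
Sabine: RT60 = 0.161 × 72 / 24.000 = 0.48 s.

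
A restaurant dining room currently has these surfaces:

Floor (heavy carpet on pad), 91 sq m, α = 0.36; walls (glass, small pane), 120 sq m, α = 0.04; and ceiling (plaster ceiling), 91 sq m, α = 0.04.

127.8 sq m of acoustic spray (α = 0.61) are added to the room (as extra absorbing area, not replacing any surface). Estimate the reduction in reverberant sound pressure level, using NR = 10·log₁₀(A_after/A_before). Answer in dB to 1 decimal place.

Total absorption A_before = 91×0.36 + 120×0.04 + 91×0.04
  = 32.760 + 4.800 + 3.640 = 41.200 sq m sabins.
Added absorption = 127.8 × 0.61 = 77.958 sabins.
New total A_after = 119.158 sabins.
Reduction = 10 log₁₀(A_after/A_before) = 10 log₁₀(2.8922) = 4.6 dB.

4.6 dB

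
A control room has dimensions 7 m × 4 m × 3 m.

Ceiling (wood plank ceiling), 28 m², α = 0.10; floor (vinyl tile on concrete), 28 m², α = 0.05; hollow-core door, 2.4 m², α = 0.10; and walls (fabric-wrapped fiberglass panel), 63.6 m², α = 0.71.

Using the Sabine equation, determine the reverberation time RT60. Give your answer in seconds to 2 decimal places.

Total absorption A = 28·0.10 + 28·0.05 + 2.4·0.10 + 63.6·0.71
  = 2.800 + 1.400 + 0.240 + 45.156 = 49.596 m² sabins.
Volume V = 7 × 4 × 3 = 84 m³.
T = 0.161 V/A = 0.161·84/49.596 = 0.27 s.

0.27 sec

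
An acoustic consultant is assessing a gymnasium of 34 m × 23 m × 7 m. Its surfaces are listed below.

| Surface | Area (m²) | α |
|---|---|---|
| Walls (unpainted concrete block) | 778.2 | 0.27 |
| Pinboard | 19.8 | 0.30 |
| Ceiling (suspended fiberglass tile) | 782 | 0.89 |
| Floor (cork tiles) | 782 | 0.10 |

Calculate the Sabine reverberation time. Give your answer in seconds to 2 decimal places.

Total absorption A = 778.2·0.27 + 19.8·0.30 + 782·0.89 + 782·0.10
  = 210.114 + 5.940 + 695.980 + 78.200 = 990.234 m² sabins.
V = 34·23·7 = 5474 m³.
T = 0.161 V/A = 0.161·5474/990.234 = 0.89 s.

0.89 s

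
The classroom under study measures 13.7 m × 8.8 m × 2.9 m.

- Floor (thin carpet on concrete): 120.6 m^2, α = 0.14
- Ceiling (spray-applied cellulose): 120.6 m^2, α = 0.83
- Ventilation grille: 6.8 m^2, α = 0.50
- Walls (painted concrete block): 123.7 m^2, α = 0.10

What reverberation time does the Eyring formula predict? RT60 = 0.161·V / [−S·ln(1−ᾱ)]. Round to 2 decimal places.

Total surface area S = 120.6 + 120.6 + 6.8 + 123.7 = 371.7 m^2.
Absorption A = 120.6·0.14 + 120.6·0.83 + 6.8·0.50 + 123.7·0.10 = 132.752 sabins.
ᾱ = 132.752 / 371.7 = 0.3571.
Eyring denominator: −S ln(1−ᾱ) = 164.204.
V = 13.7 × 8.8 × 2.9 = 349.624 m³.
RT60 = 0.161 × 349.624 / 164.204 = 0.34 s.

0.34 s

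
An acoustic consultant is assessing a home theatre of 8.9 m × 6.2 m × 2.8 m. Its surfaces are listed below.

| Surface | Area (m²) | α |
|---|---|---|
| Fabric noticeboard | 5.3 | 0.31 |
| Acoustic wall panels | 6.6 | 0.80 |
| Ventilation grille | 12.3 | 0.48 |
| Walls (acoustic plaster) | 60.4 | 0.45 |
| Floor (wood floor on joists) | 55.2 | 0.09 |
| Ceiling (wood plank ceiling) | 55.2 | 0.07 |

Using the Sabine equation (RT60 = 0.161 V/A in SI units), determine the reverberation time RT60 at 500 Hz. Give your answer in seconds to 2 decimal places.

Summing Sᵢαᵢ: 1.643 + 5.280 + 5.904 + 27.180 + 4.968 + 3.864 → A = 48.839 sabins.
Volume V = 8.9 × 6.2 × 2.8 = 154.504 m³.
Sabine: RT60 = 0.161 × 154.504 / 48.839 = 0.51 s.

0.51 s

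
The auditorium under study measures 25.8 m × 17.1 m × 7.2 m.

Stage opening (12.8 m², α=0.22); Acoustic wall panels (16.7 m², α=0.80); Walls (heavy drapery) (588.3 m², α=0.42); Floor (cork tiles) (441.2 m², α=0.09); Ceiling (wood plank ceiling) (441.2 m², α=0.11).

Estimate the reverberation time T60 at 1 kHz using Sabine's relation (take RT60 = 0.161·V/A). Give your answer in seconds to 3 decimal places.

1.455 s

A = Σ Sᵢαᵢ = 12.8×0.22 + 16.7×0.80 + 588.3×0.42 + 441.2×0.09 + 441.2×0.11 = 351.502 sabins.
V = 25.8·17.1·7.2 = 3176.496 m³.
RT60 = 0.161 · V / A = 0.161 × 3176.496 / 351.502 = 1.455 s.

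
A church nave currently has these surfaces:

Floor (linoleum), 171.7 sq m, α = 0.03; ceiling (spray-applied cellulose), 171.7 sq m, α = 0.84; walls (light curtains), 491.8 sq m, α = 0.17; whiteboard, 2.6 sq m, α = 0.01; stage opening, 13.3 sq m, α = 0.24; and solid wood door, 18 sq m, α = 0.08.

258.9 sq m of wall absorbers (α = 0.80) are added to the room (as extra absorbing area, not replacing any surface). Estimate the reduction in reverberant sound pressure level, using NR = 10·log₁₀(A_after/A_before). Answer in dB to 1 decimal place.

2.7 dB

Summing Sᵢαᵢ: 5.151 + 144.228 + 83.606 + 0.026 + 3.192 + 1.440 → A_before = 237.643 sabins.
Treatment contributes 258.9·0.80 = 207.120 sabins.
A_after = 237.643 + 207.120 = 444.763 sabins.
Reduction = 10 log₁₀(A_after/A_before) = 10 log₁₀(1.8716) = 2.7 dB.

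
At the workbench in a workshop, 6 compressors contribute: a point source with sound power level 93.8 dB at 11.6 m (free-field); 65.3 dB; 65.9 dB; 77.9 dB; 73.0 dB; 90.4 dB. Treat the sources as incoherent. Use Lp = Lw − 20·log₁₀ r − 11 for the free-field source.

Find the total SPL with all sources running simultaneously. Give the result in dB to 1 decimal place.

90.7 dB

Source at 11.6 m: Lp = 93.8 − 20·log₁₀(11.6) − 11 = 61.5 dB.
Σ 10^(Lᵢ/10) = 1.187e+09.
Combined level = 10 log₁₀(1.187e+09) = 90.7 dB.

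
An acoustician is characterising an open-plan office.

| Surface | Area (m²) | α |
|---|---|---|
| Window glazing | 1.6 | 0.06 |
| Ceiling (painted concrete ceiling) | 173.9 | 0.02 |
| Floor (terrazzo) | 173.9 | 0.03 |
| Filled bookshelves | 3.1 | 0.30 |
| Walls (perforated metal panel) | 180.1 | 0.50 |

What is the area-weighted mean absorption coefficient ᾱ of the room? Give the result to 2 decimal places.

Total surface area S = 532.6 m².
A = 1.6×0.06 + 173.9×0.02 + 173.9×0.03 + 3.1×0.30 + 180.1×0.50 = 99.771 sabins.
ᾱ = 99.771 / 532.6 = 0.19.

0.19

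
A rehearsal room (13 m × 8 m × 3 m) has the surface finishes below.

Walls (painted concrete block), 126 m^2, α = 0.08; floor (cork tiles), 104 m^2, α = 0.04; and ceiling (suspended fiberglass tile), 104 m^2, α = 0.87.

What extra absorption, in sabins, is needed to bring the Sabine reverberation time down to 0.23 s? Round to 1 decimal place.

Equivalent absorption area: A₁ = 126×0.08 + 104×0.04 + 104×0.87 = 104.720 m^2.
For T = 0.23 s, need A₂ = 0.161·V/T = 0.161·312/0.23 = 218.400 sabins.
Shortfall: 218.400 − 104.720 = 113.7 sabins.

113.7 sabins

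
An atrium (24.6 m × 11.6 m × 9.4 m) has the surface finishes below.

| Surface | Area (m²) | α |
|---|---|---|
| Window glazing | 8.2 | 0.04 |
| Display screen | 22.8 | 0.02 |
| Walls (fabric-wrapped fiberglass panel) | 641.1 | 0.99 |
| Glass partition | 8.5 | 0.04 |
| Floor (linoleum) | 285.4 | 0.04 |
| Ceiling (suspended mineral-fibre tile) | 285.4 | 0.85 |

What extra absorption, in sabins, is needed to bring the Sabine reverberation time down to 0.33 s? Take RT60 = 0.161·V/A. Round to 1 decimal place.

418.9 sabins

Equivalent absorption area: A₁ = 8.2×0.04 + 22.8×0.02 + 641.1×0.99 + 8.5×0.04 + 285.4×0.04 + 285.4×0.85 = 889.819 m².
For T = 0.33 s, need A₂ = 0.161·V/T = 0.161·2682.384/0.33 = 1308.678 sabins.
Shortfall: 1308.678 − 889.819 = 418.9 sabins.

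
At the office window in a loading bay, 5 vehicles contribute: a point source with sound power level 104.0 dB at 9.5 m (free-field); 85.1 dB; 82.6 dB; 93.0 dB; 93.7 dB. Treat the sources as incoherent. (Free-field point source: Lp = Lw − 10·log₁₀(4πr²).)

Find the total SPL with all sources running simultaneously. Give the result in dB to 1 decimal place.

Source at 9.5 m: Lp = 104.0 − 10·log₁₀(4π·9.5²) = 104.0 − 10·log₁₀(1134.115) = 73.5 dB.
Σ 10^(Lᵢ/10) = 4.867e+09.
L_total = 10·log₁₀(4.867e+09) = 96.9 dB.

96.9 dB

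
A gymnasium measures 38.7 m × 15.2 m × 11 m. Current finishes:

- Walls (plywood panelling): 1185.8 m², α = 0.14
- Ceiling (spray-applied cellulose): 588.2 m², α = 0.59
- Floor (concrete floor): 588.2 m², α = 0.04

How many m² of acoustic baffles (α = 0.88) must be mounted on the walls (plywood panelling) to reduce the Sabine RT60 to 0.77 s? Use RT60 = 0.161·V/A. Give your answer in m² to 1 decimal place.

A₁ = Σ Sᵢαᵢ = 1185.8*0.14 + 588.2*0.59 + 588.2*0.04 = 536.578 sabins.
Required A₂ = 0.161·6470.64/0.77 = 1352.952 sabins.
ΔA needed = 1352.952 − 536.578 = 816.374 sabins.
Each m² of panel replacing the walls (plywood panelling) adds (0.88 − 0.14) = 0.74 sabins.
Panel area = 816.374 / 0.74 = 1103.2 m².

1103.2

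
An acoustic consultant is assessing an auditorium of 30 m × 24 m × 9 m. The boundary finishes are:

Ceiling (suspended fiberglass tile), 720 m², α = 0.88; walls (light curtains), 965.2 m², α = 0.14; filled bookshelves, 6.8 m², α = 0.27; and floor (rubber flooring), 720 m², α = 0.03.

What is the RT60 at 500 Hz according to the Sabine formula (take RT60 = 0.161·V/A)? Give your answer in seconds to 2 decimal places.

1.32 seconds

A = Σ Sᵢαᵢ = 720×0.88 + 965.2×0.14 + 6.8×0.27 + 720×0.03 = 792.164 sabins.
Room volume: 6480 m³.
Sabine: RT60 = 0.161 × 6480 / 792.164 = 1.32 s.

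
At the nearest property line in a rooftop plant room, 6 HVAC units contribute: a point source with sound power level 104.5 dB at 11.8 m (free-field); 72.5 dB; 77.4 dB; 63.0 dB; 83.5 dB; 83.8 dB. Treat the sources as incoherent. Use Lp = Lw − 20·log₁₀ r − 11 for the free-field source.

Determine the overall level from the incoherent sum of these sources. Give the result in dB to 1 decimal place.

87.4 dB

Source at 11.8 m: Lp = 104.5 − 20·log₁₀(11.8) − 11 = 72.1 dB.
Converting to relative power and adding: 10^(72.1/10) + 10^(72.5/10) + 10^(77.4/10) + 10^(63.0/10) + 10^(83.5/10) + 10^(83.8/10) = 5.547e+08.
Back to dB: 10·log₁₀ Σ = 87.4 dB.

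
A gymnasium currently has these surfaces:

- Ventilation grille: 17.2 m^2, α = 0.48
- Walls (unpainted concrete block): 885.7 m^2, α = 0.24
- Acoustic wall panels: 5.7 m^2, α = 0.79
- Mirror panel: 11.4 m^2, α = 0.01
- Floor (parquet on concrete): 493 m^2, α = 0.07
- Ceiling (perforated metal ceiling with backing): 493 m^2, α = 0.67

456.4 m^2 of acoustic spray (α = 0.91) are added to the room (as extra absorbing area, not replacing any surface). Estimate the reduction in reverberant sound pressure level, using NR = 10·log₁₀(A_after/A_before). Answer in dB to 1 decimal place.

Equivalent absorption area: A_before = 17.2·0.48 + 885.7·0.24 + 5.7·0.79 + 11.4·0.01 + 493·0.07 + 493·0.67 = 590.261 m^2.
Treatment contributes 456.4·0.91 = 415.324 sabins.
A_after = 590.261 + 415.324 = 1005.585 sabins.
Reduction = 10 log₁₀(A_after/A_before) = 10 log₁₀(1.7036) = 2.3 dB.

2.3 dB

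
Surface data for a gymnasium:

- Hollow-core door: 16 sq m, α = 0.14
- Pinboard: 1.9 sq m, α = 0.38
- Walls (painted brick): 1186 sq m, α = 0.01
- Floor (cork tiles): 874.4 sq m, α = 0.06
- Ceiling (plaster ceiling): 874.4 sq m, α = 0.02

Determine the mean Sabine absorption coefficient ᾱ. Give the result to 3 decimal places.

0.029

S = Σ Sᵢ = 16 + 1.9 + 1186 + 874.4 + 874.4 = 2952.7 sq m.
Σ(Sᵢαᵢ) = 16*0.14 + 1.9*0.38 + 1186*0.01 + 874.4*0.06 + 874.4*0.02 = 84.774.
ᾱ = 84.774 / 2952.7 = 0.029.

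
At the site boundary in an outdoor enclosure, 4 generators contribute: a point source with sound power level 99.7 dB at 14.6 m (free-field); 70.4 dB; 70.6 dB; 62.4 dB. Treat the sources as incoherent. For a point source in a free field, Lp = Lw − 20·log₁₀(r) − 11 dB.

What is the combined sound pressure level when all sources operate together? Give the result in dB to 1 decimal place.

74.4 dB

Source at 14.6 m: Lp = 99.7 − 20·log₁₀(14.6) − 11 = 65.4 dB.
Sum in the linear (power) domain: Σ 10^(Lᵢ/10) = 10^(65.4/10) + 10^(70.4/10) + 10^(70.6/10) + 10^(62.4/10) = 2.765e+07.
L_total = 10·log₁₀(2.765e+07) = 74.4 dB.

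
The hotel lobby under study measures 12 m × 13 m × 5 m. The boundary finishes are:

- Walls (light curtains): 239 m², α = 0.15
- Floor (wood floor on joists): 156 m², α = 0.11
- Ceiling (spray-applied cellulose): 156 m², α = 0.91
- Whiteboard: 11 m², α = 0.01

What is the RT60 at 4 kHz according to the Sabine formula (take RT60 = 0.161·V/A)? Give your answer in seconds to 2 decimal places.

Summing Sᵢαᵢ: 35.850 + 17.160 + 141.960 + 0.110 → A = 195.080 sabins.
V = 12·13·5 = 780 m³.
RT60 = 0.161 · V / A = 0.161 × 780 / 195.080 = 0.64 s.

0.64 s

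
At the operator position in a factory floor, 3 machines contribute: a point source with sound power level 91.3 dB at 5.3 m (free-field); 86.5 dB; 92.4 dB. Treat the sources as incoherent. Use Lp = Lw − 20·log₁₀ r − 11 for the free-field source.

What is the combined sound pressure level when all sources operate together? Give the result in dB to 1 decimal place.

93.4 dB

Source at 5.3 m: Lp = 91.3 − 20·log₁₀(5.3) − 11 = 65.8 dB.
Σ 10^(Lᵢ/10) = 2.188e+09.
Back to dB: 10·log₁₀ Σ = 93.4 dB.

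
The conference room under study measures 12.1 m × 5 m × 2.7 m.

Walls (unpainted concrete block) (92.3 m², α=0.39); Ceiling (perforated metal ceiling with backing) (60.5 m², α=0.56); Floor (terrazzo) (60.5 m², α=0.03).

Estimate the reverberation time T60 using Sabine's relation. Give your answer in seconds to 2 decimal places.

Summing Sᵢαᵢ: 35.997 + 33.880 + 1.815 → A = 71.692 sabins.
V = 12.1·5·2.7 = 163.35 m³.
Sabine: RT60 = 0.161 × 163.35 / 71.692 = 0.37 s.

0.37 s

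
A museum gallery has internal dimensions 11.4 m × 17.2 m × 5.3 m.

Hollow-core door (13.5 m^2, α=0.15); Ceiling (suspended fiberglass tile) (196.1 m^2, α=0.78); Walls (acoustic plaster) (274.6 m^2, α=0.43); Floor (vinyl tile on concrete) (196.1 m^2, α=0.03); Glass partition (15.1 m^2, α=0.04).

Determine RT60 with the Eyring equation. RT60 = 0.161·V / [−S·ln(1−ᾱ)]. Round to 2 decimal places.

S = Σ Sᵢ = 695.4 m^2.
Σ(Sᵢαᵢ) = 13.5×0.15 + 196.1×0.78 + 274.6×0.43 + 196.1×0.03 + 15.1×0.04 = 279.548.
Mean coefficient ᾱ = A/S = 0.4020.
Eyring denominator: −S ln(1−ᾱ) = 357.550.
V = 11.4 × 17.2 × 5.3 = 1039.224 m³.
T = 0.161·V/[−S·ln(1−ᾱ)] = 0.161·1039.224/357.550 = 0.47 s.

0.47 s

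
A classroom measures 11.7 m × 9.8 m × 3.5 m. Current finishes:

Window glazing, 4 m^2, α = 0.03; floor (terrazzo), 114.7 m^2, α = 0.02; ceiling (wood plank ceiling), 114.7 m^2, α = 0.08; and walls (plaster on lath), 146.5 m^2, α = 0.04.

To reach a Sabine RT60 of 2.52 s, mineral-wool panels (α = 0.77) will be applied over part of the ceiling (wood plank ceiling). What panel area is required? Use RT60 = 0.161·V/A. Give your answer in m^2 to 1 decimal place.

11.9

Summing Sᵢαᵢ: 0.120 + 2.294 + 9.176 + 5.860 → A₁ = 17.450 sabins.
V = 401.31 m³. Target absorption A₂ = 0.161 × 401.31 / 2.52 = 25.639 sabins.
ΔA needed = 25.639 − 17.450 = 8.189 sabins.
Net gain per m^2: Δα = 0.77 − 0.08 = 0.69.
Panel area = 8.189 / 0.69 = 11.9 m^2.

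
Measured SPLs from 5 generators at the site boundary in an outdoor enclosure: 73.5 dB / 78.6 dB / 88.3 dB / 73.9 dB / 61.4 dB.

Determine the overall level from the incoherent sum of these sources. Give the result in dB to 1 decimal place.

89.0 dB

Sum in the linear (power) domain: Σ 10^(Lᵢ/10) = 10^(73.5/10) + 10^(78.6/10) + 10^(88.3/10) + 10^(73.9/10) + 10^(61.4/10) = 7.968e+08.
Back to dB: 10·log₁₀ Σ = 89.0 dB.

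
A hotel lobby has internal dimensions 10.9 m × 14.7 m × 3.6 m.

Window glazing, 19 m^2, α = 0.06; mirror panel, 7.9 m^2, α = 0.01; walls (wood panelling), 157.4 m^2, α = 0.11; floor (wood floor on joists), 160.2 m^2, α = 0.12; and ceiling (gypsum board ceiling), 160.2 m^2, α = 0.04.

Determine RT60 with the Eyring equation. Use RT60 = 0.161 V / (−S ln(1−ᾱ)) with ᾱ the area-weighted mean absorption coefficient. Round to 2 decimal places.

Total surface area S = 19 + 7.9 + 157.4 + 160.2 + 160.2 = 504.7 m^2.
Absorption A = 19·0.06 + 7.9·0.01 + 157.4·0.11 + 160.2·0.12 + 160.2·0.04 = 44.165 sabins.
Mean coefficient ᾱ = A/S = 0.0875.
Eyring denominator: −S ln(1−ᾱ) = 46.214.
V = 10.9 × 14.7 × 3.6 = 576.828 m³.
T = 0.161·V/[−S·ln(1−ᾱ)] = 0.161·576.828/46.214 = 2.01 s.

2.01 s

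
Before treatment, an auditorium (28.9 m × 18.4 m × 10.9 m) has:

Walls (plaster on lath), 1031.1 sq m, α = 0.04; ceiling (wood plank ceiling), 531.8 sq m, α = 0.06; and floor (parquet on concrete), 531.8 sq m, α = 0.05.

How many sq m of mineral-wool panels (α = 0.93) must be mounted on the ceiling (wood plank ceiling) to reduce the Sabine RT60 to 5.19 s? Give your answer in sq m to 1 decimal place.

92.0

Equivalent absorption area: A₁ = 1031.1*0.04 + 531.8*0.06 + 531.8*0.05 = 99.742 sq m.
Required A₂ = 0.161·5796.184/5.19 = 179.805 sabins.
Absorption to add: 179.805 − 99.742 = 80.063 sabins.
Net gain per sq m: Δα = 0.93 − 0.06 = 0.87.
Area = ΔA/Δα = 80.063/0.87 = 92.0 sq m.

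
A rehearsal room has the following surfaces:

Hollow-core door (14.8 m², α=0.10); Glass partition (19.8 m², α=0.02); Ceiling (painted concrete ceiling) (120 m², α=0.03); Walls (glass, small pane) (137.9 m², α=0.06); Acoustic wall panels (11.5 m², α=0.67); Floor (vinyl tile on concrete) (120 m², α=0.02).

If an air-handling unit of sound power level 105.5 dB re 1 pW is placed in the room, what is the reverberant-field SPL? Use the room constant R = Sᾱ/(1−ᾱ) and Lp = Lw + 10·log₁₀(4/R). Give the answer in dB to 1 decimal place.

A = 23.855 sabins; S = 424.0 m².
ᾱ = 0.0563, so room constant R = A/(1−ᾱ) = 25.278 m².
Lp = 105.5 + 10·log₁₀(4/25.278) = 105.5 + (-8.01) = 97.5 dB.

97.5 dB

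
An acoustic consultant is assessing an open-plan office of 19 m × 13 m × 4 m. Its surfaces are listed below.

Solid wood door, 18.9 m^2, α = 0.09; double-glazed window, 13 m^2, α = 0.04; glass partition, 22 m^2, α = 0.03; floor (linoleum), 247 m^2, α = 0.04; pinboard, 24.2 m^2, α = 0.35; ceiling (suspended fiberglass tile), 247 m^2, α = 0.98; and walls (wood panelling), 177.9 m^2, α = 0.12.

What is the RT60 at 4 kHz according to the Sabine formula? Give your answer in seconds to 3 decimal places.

0.559 seconds

Summing Sᵢαᵢ: 1.701 + 0.520 + 0.660 + 9.880 + 8.470 + 242.060 + 21.348 → A = 284.639 sabins.
Volume V = 19 × 13 × 4 = 988 m³.
Sabine: RT60 = 0.161 × 988 / 284.639 = 0.559 s.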